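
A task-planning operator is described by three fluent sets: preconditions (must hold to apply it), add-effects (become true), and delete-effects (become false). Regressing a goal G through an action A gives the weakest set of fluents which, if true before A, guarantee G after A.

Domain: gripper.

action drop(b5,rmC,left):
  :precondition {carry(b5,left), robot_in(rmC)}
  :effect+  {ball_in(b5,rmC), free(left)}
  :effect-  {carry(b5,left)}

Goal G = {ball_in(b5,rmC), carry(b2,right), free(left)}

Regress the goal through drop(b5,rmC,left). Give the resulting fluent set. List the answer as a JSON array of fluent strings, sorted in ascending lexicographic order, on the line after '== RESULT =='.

Compute (G \ add) ∪ pre:
  G ∩ del = {}  (empty — regression defined)
  G \ add = {ball_in(b5,rmC), carry(b2,right), free(left)} \ {ball_in(b5,rmC), free(left)} = {carry(b2,right)}
  ∪ pre   = {carry(b2,right)} ∪ {carry(b5,left), robot_in(rmC)}
          = {carry(b2,right), carry(b5,left), robot_in(rmC)}

== RESULT ==
["carry(b2,right)", "carry(b5,left)", "robot_in(rmC)"]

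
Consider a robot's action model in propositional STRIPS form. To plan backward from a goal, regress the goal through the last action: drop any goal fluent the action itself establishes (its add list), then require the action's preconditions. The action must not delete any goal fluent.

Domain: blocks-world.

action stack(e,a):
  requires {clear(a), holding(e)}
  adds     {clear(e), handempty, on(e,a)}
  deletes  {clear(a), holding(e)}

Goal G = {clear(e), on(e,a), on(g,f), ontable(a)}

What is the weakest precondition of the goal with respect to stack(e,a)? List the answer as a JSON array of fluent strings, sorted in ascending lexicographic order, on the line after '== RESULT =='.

Regress:
  G ∩ del = {}  (empty — regression defined)
  G \ add = {clear(e), on(e,a), on(g,f), ontable(a)} \ {clear(e), handempty, on(e,a)} = {on(g,f), ontable(a)}
  ∪ pre   = {on(g,f), ontable(a)} ∪ {clear(a), holding(e)}
          = {clear(a), holding(e), on(g,f), ontable(a)}

== RESULT ==
["clear(a)", "holding(e)", "on(g,f)", "ontable(a)"]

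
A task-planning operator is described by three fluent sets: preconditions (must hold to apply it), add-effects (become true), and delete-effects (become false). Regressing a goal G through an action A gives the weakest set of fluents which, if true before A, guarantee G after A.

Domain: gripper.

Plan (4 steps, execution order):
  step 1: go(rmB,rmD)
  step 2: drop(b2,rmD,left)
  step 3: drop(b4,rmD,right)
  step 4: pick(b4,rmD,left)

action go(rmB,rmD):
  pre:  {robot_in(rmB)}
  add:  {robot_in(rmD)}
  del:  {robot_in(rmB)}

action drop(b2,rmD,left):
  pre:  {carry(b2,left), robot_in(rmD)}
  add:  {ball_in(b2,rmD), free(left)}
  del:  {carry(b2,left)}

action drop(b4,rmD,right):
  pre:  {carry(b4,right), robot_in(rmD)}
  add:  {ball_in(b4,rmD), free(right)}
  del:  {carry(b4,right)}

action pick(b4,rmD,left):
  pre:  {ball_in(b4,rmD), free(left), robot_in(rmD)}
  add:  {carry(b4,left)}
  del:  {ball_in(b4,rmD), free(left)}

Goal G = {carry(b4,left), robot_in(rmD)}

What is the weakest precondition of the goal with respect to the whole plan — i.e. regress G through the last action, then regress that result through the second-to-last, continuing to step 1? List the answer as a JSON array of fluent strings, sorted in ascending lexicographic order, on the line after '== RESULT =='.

Work backward from the goal:
  through step 4 (pick(b4,rmD,left)): drop {carry(b4,left)}, keep {robot_in(rmD)}, require {ball_in(b4,rmD), free(left), robot_in(rmD)}
    → {ball_in(b4,rmD), free(left), robot_in(rmD)}
  through step 3 (drop(b4,rmD,right)): drop {ball_in(b4,rmD)}, keep {free(left), robot_in(rmD)}, require {carry(b4,right), robot_in(rmD)}
    → {carry(b4,right), free(left), robot_in(rmD)}
  through step 2 (drop(b2,rmD,left)): drop {free(left)}, keep {carry(b4,right), robot_in(rmD)}, require {carry(b2,left), robot_in(rmD)}
    → {carry(b2,left), carry(b4,right), robot_in(rmD)}
  through step 1 (go(rmB,rmD)): drop {robot_in(rmD)}, keep {carry(b2,left), carry(b4,right)}, require {robot_in(rmB)}
    → {carry(b2,left), carry(b4,right), robot_in(rmB)}

== RESULT ==
["carry(b2,left)", "carry(b4,right)", "robot_in(rmB)"]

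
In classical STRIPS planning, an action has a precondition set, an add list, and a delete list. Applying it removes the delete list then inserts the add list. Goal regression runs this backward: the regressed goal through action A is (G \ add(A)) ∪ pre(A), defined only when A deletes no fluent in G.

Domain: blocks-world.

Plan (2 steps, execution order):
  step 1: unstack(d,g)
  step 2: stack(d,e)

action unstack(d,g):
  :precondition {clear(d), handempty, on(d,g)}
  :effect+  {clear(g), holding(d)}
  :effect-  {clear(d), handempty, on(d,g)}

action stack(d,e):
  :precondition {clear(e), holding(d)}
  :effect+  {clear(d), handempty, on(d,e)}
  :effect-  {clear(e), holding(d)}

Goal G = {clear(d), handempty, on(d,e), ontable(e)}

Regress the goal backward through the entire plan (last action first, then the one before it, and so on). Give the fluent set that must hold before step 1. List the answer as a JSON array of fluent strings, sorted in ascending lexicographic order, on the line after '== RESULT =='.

Regress step by step:
  through step 2 (stack(d,e)): drop {clear(d), handempty, on(d,e)}, keep {ontable(e)}, require {clear(e), holding(d)}
    → {clear(e), holding(d), ontable(e)}
  through step 1 (unstack(d,g)): drop {holding(d)}, keep {clear(e), ontable(e)}, require {clear(d), handempty, on(d,g)}
    → {clear(d), clear(e), handempty, on(d,g), ontable(e)}

== RESULT ==
["clear(d)", "clear(e)", "handempty", "on(d,g)", "ontable(e)"]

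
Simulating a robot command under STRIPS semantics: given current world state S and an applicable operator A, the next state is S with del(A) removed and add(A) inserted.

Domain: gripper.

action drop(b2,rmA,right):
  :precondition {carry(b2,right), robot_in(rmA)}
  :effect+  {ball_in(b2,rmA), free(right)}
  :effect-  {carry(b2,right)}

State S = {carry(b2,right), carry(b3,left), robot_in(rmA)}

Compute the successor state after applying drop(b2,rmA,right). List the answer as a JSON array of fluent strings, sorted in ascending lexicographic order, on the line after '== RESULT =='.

Compute (S \ del) ∪ add:
  pre ⊆ S: {carry(b2,right), robot_in(rmA)} ⊆ S  — applicable
  S \ del = {carry(b3,left), robot_in(rmA)}
  ∪ add   = {ball_in(b2,rmA), carry(b3,left), free(right), robot_in(rmA)}

== RESULT ==
["ball_in(b2,rmA)", "carry(b3,left)", "free(right)", "robot_in(rmA)"]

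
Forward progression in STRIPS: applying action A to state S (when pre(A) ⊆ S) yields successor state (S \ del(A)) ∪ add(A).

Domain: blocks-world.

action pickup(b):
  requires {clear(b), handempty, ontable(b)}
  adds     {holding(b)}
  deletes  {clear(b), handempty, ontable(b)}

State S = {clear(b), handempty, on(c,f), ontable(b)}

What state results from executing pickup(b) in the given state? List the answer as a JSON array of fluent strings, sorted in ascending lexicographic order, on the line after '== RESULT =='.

Compute (S \ del) ∪ add:
  pre ⊆ S: {clear(b), handempty, ontable(b)} ⊆ S  — applicable
  S \ del = {on(c,f)}
  ∪ add   = {holding(b), on(c,f)}

== RESULT ==
["holding(b)", "on(c,f)"]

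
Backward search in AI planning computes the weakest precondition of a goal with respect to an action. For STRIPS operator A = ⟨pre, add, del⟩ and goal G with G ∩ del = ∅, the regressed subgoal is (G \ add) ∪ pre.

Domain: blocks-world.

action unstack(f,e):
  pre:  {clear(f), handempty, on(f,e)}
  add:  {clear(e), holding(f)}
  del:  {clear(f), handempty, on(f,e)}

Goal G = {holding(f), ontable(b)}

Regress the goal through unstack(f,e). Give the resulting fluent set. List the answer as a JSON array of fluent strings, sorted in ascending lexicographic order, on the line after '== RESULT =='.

Regress:
  G ∩ del = {}  (empty — regression defined)
  G \ add = {holding(f), ontable(b)} \ {clear(e), holding(f)} = {ontable(b)}
  ∪ pre   = {ontable(b)} ∪ {clear(f), handempty, on(f,e)}
          = {clear(f), handempty, on(f,e), ontable(b)}

== RESULT ==
["clear(f)", "handempty", "on(f,e)", "ontable(b)"]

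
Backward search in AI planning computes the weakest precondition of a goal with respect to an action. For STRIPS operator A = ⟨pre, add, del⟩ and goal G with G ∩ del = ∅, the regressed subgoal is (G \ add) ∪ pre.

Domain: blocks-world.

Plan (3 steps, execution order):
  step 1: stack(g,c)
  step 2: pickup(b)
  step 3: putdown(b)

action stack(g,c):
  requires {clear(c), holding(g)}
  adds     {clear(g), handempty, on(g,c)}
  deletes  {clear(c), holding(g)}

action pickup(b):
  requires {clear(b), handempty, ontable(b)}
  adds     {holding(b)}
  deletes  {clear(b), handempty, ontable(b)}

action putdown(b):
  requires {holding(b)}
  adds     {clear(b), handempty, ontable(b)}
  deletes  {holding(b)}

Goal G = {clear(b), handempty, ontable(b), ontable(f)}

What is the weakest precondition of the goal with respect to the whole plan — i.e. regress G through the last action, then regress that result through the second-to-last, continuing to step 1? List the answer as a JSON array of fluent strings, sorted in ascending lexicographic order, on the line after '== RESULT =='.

Work backward from the goal:
  through step 3 (putdown(b)): drop {clear(b), handempty, ontable(b)}, keep {ontable(f)}, require {holding(b)}
    → {holding(b), ontable(f)}
  through step 2 (pickup(b)): drop {holding(b)}, keep {ontable(f)}, require {clear(b), handempty, ontable(b)}
    → {clear(b), handempty, ontable(b), ontable(f)}
  through step 1 (stack(g,c)): drop {handempty}, keep {clear(b), ontable(b), ontable(f)}, require {clear(c), holding(g)}
    → {clear(b), clear(c), holding(g), ontable(b), ontable(f)}

== RESULT ==
["clear(b)", "clear(c)", "holding(g)", "ontable(b)", "ontable(f)"]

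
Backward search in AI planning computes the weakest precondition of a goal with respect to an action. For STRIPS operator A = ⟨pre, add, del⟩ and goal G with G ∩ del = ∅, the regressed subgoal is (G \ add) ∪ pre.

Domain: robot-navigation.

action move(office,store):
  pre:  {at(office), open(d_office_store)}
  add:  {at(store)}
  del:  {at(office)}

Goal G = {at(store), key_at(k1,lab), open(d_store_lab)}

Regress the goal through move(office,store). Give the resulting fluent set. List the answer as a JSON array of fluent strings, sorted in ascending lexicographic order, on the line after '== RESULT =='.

Regress:
  G ∩ del = {}  (empty — regression defined)
  G \ add = {at(store), key_at(k1,lab), open(d_store_lab)} \ {at(store)} = {key_at(k1,lab), open(d_store_lab)}
  ∪ pre   = {key_at(k1,lab), open(d_store_lab)} ∪ {at(office), open(d_office_store)}
          = {at(office), key_at(k1,lab), open(d_office_store), open(d_store_lab)}

== RESULT ==
["at(office)", "key_at(k1,lab)", "open(d_office_store)", "open(d_store_lab)"]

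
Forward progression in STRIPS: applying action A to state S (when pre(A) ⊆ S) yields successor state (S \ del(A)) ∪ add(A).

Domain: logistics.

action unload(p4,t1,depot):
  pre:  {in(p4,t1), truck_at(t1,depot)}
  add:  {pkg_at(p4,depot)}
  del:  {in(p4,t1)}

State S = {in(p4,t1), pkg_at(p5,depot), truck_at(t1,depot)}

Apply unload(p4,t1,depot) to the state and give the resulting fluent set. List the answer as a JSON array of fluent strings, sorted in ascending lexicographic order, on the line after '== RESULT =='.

Compute (S \ del) ∪ add:
  pre ⊆ S: {in(p4,t1), truck_at(t1,depot)} ⊆ S  — applicable
  S \ del = {pkg_at(p5,depot), truck_at(t1,depot)}
  ∪ add   = {pkg_at(p4,depot), pkg_at(p5,depot), truck_at(t1,depot)}

== RESULT ==
["pkg_at(p4,depot)", "pkg_at(p5,depot)", "truck_at(t1,depot)"]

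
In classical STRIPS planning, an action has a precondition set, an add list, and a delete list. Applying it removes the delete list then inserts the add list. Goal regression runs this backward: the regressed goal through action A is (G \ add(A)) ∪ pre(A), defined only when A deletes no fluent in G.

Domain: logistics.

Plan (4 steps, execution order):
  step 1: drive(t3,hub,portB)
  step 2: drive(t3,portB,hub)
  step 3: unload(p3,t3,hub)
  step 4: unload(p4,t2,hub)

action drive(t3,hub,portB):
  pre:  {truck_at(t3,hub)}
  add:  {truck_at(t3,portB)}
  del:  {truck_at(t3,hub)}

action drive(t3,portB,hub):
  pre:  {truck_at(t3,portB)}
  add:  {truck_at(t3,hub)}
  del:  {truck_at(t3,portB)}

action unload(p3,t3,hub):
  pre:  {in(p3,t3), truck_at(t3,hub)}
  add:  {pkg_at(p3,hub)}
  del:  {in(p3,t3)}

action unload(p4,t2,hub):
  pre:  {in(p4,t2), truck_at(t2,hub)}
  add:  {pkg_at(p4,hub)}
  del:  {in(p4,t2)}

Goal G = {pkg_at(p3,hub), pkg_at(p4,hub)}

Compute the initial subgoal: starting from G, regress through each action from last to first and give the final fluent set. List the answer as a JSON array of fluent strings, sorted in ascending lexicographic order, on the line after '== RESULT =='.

Regress step by step:
  through step 4 (unload(p4,t2,hub)): drop {pkg_at(p4,hub)}, keep {pkg_at(p3,hub)}, require {in(p4,t2), truck_at(t2,hub)}
    → {in(p4,t2), pkg_at(p3,hub), truck_at(t2,hub)}
  through step 3 (unload(p3,t3,hub)): drop {pkg_at(p3,hub)}, keep {in(p4,t2), truck_at(t2,hub)}, require {in(p3,t3), truck_at(t3,hub)}
    → {in(p3,t3), in(p4,t2), truck_at(t2,hub), truck_at(t3,hub)}
  through step 2 (drive(t3,portB,hub)): drop {truck_at(t3,hub)}, keep {in(p3,t3), in(p4,t2), truck_at(t2,hub)}, require {truck_at(t3,portB)}
    → {in(p3,t3), in(p4,t2), truck_at(t2,hub), truck_at(t3,portB)}
  through step 1 (drive(t3,hub,portB)): drop {truck_at(t3,portB)}, keep {in(p3,t3), in(p4,t2), truck_at(t2,hub)}, require {truck_at(t3,hub)}
    → {in(p3,t3), in(p4,t2), truck_at(t2,hub), truck_at(t3,hub)}

== RESULT ==
["in(p3,t3)", "in(p4,t2)", "truck_at(t2,hub)", "truck_at(t3,hub)"]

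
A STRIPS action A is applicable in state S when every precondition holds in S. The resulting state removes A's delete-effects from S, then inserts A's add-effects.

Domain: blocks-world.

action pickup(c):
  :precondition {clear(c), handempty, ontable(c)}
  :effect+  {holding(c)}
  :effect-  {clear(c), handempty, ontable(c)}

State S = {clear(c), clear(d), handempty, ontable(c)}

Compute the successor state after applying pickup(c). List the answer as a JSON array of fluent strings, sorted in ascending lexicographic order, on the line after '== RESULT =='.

Compute (S \ del) ∪ add:
  pre ⊆ S: {clear(c), handempty, ontable(c)} ⊆ S  — applicable
  S \ del = {clear(d)}
  ∪ add   = {clear(d), holding(c)}

== RESULT ==
["clear(d)", "holding(c)"]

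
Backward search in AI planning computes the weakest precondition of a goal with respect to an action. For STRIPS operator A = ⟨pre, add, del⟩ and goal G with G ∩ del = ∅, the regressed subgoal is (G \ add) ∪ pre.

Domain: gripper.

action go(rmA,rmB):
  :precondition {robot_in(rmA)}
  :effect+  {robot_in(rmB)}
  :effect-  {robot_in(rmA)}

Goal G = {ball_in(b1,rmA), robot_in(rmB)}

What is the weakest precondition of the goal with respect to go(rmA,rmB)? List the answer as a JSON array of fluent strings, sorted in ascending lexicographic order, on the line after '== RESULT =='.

Regress:
  G ∩ del = {}  (empty — regression defined)
  G \ add = {ball_in(b1,rmA), robot_in(rmB)} \ {robot_in(rmB)} = {ball_in(b1,rmA)}
  ∪ pre   = {ball_in(b1,rmA)} ∪ {robot_in(rmA)}
          = {ball_in(b1,rmA), robot_in(rmA)}

== RESULT ==
["ball_in(b1,rmA)", "robot_in(rmA)"]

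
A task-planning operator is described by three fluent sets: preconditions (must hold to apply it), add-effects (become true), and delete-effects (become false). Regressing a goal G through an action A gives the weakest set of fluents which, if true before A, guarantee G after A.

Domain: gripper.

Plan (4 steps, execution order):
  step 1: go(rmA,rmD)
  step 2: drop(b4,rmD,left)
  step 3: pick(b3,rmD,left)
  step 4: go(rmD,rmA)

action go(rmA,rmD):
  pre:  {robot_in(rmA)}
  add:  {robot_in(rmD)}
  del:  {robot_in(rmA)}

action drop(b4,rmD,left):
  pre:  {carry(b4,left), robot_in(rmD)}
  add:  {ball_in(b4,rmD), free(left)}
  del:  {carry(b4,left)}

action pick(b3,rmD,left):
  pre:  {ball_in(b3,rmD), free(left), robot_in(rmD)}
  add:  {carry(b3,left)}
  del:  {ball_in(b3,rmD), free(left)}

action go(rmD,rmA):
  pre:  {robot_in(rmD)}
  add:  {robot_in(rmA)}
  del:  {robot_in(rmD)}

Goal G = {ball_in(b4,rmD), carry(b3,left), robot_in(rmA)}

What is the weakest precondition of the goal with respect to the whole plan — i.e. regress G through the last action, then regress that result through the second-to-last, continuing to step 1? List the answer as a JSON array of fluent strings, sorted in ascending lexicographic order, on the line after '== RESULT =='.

Work backward from the goal:
  through step 4 (go(rmD,rmA)): drop {robot_in(rmA)}, keep {ball_in(b4,rmD), carry(b3,left)}, require {robot_in(rmD)}
    → {ball_in(b4,rmD), carry(b3,left), robot_in(rmD)}
  through step 3 (pick(b3,rmD,left)): drop {carry(b3,left)}, keep {ball_in(b4,rmD), robot_in(rmD)}, require {ball_in(b3,rmD), free(left), robot_in(rmD)}
    → {ball_in(b3,rmD), ball_in(b4,rmD), free(left), robot_in(rmD)}
  through step 2 (drop(b4,rmD,left)): drop {ball_in(b4,rmD), free(left)}, keep {ball_in(b3,rmD), robot_in(rmD)}, require {carry(b4,left), robot_in(rmD)}
    → {ball_in(b3,rmD), carry(b4,left), robot_in(rmD)}
  through step 1 (go(rmA,rmD)): drop {robot_in(rmD)}, keep {ball_in(b3,rmD), carry(b4,left)}, require {robot_in(rmA)}
    → {ball_in(b3,rmD), carry(b4,left), robot_in(rmA)}

== RESULT ==
["ball_in(b3,rmD)", "carry(b4,left)", "robot_in(rmA)"]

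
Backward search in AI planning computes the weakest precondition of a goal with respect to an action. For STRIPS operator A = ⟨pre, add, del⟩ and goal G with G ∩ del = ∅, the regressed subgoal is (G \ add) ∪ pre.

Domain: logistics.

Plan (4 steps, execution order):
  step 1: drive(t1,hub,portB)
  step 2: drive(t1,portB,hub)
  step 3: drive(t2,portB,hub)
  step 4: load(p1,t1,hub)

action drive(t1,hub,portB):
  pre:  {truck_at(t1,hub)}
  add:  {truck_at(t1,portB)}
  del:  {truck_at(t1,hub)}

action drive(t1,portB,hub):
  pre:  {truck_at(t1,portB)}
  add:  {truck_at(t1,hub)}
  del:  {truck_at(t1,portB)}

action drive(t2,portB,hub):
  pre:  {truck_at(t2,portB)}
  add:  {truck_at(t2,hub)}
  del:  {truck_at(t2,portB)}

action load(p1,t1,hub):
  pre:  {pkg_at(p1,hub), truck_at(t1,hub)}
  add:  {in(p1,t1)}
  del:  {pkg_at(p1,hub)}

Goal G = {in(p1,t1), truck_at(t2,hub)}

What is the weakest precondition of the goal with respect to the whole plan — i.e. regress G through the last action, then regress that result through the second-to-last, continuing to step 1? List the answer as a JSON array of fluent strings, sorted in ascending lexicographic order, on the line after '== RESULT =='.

Regress step by step:
  through step 4 (load(p1,t1,hub)): drop {in(p1,t1)}, keep {truck_at(t2,hub)}, require {pkg_at(p1,hub), truck_at(t1,hub)}
    → {pkg_at(p1,hub), truck_at(t1,hub), truck_at(t2,hub)}
  through step 3 (drive(t2,portB,hub)): drop {truck_at(t2,hub)}, keep {pkg_at(p1,hub), truck_at(t1,hub)}, require {truck_at(t2,portB)}
    → {pkg_at(p1,hub), truck_at(t1,hub), truck_at(t2,portB)}
  through step 2 (drive(t1,portB,hub)): drop {truck_at(t1,hub)}, keep {pkg_at(p1,hub), truck_at(t2,portB)}, require {truck_at(t1,portB)}
    → {pkg_at(p1,hub), truck_at(t1,portB), truck_at(t2,portB)}
  through step 1 (drive(t1,hub,portB)): drop {truck_at(t1,portB)}, keep {pkg_at(p1,hub), truck_at(t2,portB)}, require {truck_at(t1,hub)}
    → {pkg_at(p1,hub), truck_at(t1,hub), truck_at(t2,portB)}

== RESULT ==
["pkg_at(p1,hub)", "truck_at(t1,hub)", "truck_at(t2,portB)"]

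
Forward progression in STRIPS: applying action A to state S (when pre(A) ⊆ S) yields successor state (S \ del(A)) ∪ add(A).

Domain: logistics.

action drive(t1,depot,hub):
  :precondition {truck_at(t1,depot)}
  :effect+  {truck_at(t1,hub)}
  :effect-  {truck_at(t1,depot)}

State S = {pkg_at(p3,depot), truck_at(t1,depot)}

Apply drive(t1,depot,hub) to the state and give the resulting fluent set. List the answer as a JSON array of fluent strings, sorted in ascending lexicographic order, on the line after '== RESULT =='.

Compute (S \ del) ∪ add:
  pre ⊆ S: {truck_at(t1,depot)} ⊆ S  — applicable
  S \ del = {pkg_at(p3,depot)}
  ∪ add   = {pkg_at(p3,depot), truck_at(t1,hub)}

== RESULT ==
["pkg_at(p3,depot)", "truck_at(t1,hub)"]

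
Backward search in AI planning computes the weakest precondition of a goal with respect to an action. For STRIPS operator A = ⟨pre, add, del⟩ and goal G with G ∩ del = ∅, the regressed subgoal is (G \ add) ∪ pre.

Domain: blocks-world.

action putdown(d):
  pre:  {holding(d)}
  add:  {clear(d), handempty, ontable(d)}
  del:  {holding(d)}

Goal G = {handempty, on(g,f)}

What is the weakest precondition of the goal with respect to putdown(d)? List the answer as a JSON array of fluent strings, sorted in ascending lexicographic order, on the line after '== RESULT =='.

Regress:
  G ∩ del = {}  (empty — regression defined)
  G \ add = {handempty, on(g,f)} \ {clear(d), handempty, ontable(d)} = {on(g,f)}
  ∪ pre   = {on(g,f)} ∪ {holding(d)}
          = {holding(d), on(g,f)}

== RESULT ==
["holding(d)", "on(g,f)"]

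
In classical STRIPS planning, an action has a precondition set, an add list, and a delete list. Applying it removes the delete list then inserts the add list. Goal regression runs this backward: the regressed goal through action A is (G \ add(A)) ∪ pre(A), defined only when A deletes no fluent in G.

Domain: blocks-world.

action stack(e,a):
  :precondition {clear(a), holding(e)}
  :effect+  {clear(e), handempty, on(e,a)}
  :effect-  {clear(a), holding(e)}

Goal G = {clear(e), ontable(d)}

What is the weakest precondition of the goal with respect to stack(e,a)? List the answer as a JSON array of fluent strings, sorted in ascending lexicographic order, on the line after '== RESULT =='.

Compute (G \ add) ∪ pre:
  G ∩ del = {}  (empty — regression defined)
  G \ add = {clear(e), ontable(d)} \ {clear(e), handempty, on(e,a)} = {ontable(d)}
  ∪ pre   = {ontable(d)} ∪ {clear(a), holding(e)}
          = {clear(a), holding(e), ontable(d)}

== RESULT ==
["clear(a)", "holding(e)", "ontable(d)"]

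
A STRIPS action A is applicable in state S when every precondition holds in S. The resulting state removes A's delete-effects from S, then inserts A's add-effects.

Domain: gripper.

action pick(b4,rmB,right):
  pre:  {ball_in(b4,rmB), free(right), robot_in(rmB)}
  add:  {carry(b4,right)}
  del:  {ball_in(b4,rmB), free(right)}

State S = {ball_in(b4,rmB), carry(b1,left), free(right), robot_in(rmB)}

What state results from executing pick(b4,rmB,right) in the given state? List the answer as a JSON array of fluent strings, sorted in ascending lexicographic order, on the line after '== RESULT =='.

Compute (S \ del) ∪ add:
  pre ⊆ S: {ball_in(b4,rmB), free(right), robot_in(rmB)} ⊆ S  — applicable
  S \ del = {carry(b1,left), robot_in(rmB)}
  ∪ add   = {carry(b1,left), carry(b4,right), robot_in(rmB)}

== RESULT ==
["carry(b1,left)", "carry(b4,right)", "robot_in(rmB)"]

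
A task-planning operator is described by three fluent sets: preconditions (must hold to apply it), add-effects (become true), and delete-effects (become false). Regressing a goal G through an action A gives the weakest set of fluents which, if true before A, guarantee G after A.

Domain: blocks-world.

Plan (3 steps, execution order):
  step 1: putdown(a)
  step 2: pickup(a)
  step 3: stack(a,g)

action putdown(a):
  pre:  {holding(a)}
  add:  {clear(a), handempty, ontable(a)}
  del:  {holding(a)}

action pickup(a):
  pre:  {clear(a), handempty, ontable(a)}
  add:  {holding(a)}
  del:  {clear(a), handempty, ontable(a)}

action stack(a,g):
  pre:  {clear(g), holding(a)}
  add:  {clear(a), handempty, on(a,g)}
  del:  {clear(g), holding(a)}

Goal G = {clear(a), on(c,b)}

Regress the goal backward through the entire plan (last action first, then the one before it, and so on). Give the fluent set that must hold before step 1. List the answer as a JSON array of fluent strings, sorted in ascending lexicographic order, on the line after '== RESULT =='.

Regress step by step:
  through step 3 (stack(a,g)): drop {clear(a)}, keep {on(c,b)}, require {clear(g), holding(a)}
    → {clear(g), holding(a), on(c,b)}
  through step 2 (pickup(a)): drop {holding(a)}, keep {clear(g), on(c,b)}, require {clear(a), handempty, ontable(a)}
    → {clear(a), clear(g), handempty, on(c,b), ontable(a)}
  through step 1 (putdown(a)): drop {clear(a), handempty, ontable(a)}, keep {clear(g), on(c,b)}, require {holding(a)}
    → {clear(g), holding(a), on(c,b)}

== RESULT ==
["clear(g)", "holding(a)", "on(c,b)"]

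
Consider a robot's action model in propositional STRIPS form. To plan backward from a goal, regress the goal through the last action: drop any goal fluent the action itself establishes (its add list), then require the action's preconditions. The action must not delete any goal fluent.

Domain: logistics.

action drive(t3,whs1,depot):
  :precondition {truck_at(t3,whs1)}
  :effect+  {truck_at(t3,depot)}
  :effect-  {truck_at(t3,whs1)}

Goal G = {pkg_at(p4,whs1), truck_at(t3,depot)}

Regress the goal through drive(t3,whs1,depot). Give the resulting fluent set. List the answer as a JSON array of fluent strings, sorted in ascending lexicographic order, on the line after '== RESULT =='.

Compute (G \ add) ∪ pre:
  G ∩ del = {}  (empty — regression defined)
  G \ add = {pkg_at(p4,whs1), truck_at(t3,depot)} \ {truck_at(t3,depot)} = {pkg_at(p4,whs1)}
  ∪ pre   = {pkg_at(p4,whs1)} ∪ {truck_at(t3,whs1)}
          = {pkg_at(p4,whs1), truck_at(t3,whs1)}

== RESULT ==
["pkg_at(p4,whs1)", "truck_at(t3,whs1)"]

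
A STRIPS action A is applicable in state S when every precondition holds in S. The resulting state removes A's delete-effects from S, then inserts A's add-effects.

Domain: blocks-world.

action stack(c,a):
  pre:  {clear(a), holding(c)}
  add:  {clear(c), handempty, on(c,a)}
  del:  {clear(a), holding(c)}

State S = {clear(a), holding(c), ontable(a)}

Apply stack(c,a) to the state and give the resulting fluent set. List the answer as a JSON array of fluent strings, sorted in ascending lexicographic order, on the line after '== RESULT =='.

Progress:
  pre ⊆ S: {clear(a), holding(c)} ⊆ S  — applicable
  S \ del = {ontable(a)}
  ∪ add   = {clear(c), handempty, on(c,a), ontable(a)}

== RESULT ==
["clear(c)", "handempty", "on(c,a)", "ontable(a)"]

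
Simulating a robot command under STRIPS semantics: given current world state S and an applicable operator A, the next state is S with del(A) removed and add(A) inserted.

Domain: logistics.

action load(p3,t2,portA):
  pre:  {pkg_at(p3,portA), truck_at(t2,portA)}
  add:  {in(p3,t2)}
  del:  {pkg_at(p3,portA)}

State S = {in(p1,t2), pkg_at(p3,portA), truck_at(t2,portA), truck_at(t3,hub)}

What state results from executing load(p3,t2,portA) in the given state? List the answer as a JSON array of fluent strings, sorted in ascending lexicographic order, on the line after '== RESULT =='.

Compute (S \ del) ∪ add:
  pre ⊆ S: {pkg_at(p3,portA), truck_at(t2,portA)} ⊆ S  — applicable
  S \ del = {in(p1,t2), truck_at(t2,portA), truck_at(t3,hub)}
  ∪ add   = {in(p1,t2), in(p3,t2), truck_at(t2,portA), truck_at(t3,hub)}

== RESULT ==
["in(p1,t2)", "in(p3,t2)", "truck_at(t2,portA)", "truck_at(t3,hub)"]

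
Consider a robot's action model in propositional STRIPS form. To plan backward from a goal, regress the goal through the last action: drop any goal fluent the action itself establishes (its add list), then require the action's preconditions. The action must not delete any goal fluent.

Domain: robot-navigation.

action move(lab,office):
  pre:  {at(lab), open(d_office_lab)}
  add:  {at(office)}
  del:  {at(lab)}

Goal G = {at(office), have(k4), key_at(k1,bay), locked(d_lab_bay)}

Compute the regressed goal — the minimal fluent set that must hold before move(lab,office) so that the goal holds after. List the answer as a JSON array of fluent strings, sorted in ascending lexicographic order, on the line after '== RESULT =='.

Compute (G \ add) ∪ pre:
  G ∩ del = {}  (empty — regression defined)
  G \ add = {at(office), have(k4), key_at(k1,bay), locked(d_lab_bay)} \ {at(office)} = {have(k4), key_at(k1,bay), locked(d_lab_bay)}
  ∪ pre   = {have(k4), key_at(k1,bay), locked(d_lab_bay)} ∪ {at(lab), open(d_office_lab)}
          = {at(lab), have(k4), key_at(k1,bay), locked(d_lab_bay), open(d_office_lab)}

== RESULT ==
["at(lab)", "have(k4)", "key_at(k1,bay)", "locked(d_lab_bay)", "open(d_office_lab)"]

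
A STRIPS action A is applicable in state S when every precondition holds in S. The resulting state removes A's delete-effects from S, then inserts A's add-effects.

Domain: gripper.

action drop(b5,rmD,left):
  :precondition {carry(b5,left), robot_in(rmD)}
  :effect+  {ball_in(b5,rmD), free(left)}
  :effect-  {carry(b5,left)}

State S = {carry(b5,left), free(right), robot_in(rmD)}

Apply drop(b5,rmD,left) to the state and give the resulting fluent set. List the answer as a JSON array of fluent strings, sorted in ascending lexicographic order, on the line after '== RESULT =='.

Progress:
  pre ⊆ S: {carry(b5,left), robot_in(rmD)} ⊆ S  — applicable
  S \ del = {free(right), robot_in(rmD)}
  ∪ add   = {ball_in(b5,rmD), free(left), free(right), robot_in(rmD)}

== RESULT ==
["ball_in(b5,rmD)", "free(left)", "free(right)", "robot_in(rmD)"]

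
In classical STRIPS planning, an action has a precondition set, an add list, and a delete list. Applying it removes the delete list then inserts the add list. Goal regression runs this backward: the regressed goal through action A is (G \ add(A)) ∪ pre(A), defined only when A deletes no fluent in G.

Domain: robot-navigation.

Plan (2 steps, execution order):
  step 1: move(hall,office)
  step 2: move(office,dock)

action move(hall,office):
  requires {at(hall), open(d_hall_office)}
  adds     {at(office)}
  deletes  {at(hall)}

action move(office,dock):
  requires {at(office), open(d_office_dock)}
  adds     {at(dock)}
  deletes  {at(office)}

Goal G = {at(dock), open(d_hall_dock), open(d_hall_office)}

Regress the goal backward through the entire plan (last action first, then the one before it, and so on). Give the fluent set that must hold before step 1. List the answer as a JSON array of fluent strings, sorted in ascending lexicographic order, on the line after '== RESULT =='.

Work backward from the goal:
  through step 2 (move(office,dock)): drop {at(dock)}, keep {open(d_hall_dock), open(d_hall_office)}, require {at(office), open(d_office_dock)}
    → {at(office), open(d_hall_dock), open(d_hall_office), open(d_office_dock)}
  through step 1 (move(hall,office)): drop {at(office)}, keep {open(d_hall_dock), open(d_hall_office), open(d_office_dock)}, require {at(hall), open(d_hall_office)}
    → {at(hall), open(d_hall_dock), open(d_hall_office), open(d_office_dock)}

== RESULT ==
["at(hall)", "open(d_hall_dock)", "open(d_hall_office)", "open(d_office_dock)"]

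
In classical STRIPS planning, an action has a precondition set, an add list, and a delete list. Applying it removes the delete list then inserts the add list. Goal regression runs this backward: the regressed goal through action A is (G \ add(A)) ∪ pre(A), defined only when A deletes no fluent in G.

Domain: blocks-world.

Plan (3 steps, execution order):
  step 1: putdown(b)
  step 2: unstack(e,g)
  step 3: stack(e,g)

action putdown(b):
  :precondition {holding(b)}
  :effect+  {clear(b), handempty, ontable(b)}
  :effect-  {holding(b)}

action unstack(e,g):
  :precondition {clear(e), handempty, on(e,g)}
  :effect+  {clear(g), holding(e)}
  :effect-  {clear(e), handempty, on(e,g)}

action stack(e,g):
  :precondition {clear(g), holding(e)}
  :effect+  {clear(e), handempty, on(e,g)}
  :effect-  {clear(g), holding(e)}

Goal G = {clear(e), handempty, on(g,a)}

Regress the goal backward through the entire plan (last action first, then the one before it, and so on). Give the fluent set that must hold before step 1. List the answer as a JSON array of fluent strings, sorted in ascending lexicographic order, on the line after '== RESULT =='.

Work backward from the goal:
  through step 3 (stack(e,g)): drop {clear(e), handempty}, keep {on(g,a)}, require {clear(g), holding(e)}
    → {clear(g), holding(e), on(g,a)}
  through step 2 (unstack(e,g)): drop {clear(g), holding(e)}, keep {on(g,a)}, require {clear(e), handempty, on(e,g)}
    → {clear(e), handempty, on(e,g), on(g,a)}
  through step 1 (putdown(b)): drop {handempty}, keep {clear(e), on(e,g), on(g,a)}, require {holding(b)}
    → {clear(e), holding(b), on(e,g), on(g,a)}

== RESULT ==
["clear(e)", "holding(b)", "on(e,g)", "on(g,a)"]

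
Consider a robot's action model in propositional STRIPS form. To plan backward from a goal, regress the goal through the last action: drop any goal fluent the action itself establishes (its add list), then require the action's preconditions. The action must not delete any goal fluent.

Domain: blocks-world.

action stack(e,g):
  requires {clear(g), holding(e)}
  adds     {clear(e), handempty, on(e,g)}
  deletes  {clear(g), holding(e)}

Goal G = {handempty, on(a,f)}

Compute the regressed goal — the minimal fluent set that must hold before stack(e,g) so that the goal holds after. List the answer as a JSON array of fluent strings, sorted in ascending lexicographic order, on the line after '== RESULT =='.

Compute (G \ add) ∪ pre:
  G ∩ del = {}  (empty — regression defined)
  G \ add = {handempty, on(a,f)} \ {clear(e), handempty, on(e,g)} = {on(a,f)}
  ∪ pre   = {on(a,f)} ∪ {clear(g), holding(e)}
          = {clear(g), holding(e), on(a,f)}

== RESULT ==
["clear(g)", "holding(e)", "on(a,f)"]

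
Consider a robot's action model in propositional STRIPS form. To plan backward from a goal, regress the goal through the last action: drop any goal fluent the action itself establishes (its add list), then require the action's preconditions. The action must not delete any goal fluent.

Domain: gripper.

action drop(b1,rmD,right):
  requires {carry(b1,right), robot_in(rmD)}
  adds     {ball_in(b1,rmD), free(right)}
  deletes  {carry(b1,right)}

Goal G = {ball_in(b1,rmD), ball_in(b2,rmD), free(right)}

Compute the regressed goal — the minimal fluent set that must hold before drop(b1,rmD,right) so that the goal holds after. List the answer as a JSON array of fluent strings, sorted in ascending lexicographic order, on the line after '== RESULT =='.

Regress:
  G ∩ del = {}  (empty — regression defined)
  G \ add = {ball_in(b1,rmD), ball_in(b2,rmD), free(right)} \ {ball_in(b1,rmD), free(right)} = {ball_in(b2,rmD)}
  ∪ pre   = {ball_in(b2,rmD)} ∪ {carry(b1,right), robot_in(rmD)}
          = {ball_in(b2,rmD), carry(b1,right), robot_in(rmD)}

== RESULT ==
["ball_in(b2,rmD)", "carry(b1,right)", "robot_in(rmD)"]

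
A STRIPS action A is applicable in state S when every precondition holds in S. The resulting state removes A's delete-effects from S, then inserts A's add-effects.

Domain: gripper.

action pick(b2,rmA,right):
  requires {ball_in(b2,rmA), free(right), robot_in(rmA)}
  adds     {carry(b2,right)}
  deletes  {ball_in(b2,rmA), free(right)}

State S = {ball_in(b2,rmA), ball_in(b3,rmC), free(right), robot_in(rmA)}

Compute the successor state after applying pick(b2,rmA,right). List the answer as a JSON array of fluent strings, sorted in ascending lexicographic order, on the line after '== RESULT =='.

Compute (S \ del) ∪ add:
  pre ⊆ S: {ball_in(b2,rmA), free(right), robot_in(rmA)} ⊆ S  — applicable
  S \ del = {ball_in(b3,rmC), robot_in(rmA)}
  ∪ add   = {ball_in(b3,rmC), carry(b2,right), robot_in(rmA)}

== RESULT ==
["ball_in(b3,rmC)", "carry(b2,right)", "robot_in(rmA)"]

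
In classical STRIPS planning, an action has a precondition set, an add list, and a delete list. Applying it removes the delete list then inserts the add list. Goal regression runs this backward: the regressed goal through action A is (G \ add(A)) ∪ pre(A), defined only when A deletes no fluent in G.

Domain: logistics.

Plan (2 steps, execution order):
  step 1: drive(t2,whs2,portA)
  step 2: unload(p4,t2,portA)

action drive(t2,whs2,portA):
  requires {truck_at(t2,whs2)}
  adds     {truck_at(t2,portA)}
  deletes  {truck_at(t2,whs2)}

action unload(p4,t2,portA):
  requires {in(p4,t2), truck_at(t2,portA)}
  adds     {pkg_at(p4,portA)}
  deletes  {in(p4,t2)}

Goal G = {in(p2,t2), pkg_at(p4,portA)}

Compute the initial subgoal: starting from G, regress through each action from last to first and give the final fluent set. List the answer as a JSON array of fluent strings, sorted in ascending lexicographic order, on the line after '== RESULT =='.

Regress step by step:
  through step 2 (unload(p4,t2,portA)): drop {pkg_at(p4,portA)}, keep {in(p2,t2)}, require {in(p4,t2), truck_at(t2,portA)}
    → {in(p2,t2), in(p4,t2), truck_at(t2,portA)}
  through step 1 (drive(t2,whs2,portA)): drop {truck_at(t2,portA)}, keep {in(p2,t2), in(p4,t2)}, require {truck_at(t2,whs2)}
    → {in(p2,t2), in(p4,t2), truck_at(t2,whs2)}

== RESULT ==
["in(p2,t2)", "in(p4,t2)", "truck_at(t2,whs2)"]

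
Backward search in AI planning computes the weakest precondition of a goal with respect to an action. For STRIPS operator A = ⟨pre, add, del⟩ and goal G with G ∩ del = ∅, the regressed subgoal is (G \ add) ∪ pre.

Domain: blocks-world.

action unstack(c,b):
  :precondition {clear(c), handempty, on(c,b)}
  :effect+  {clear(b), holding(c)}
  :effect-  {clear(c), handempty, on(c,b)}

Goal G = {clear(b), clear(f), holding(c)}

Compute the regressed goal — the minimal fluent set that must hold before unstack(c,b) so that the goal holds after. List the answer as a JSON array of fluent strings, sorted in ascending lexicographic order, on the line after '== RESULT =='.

Compute (G \ add) ∪ pre:
  G ∩ del = {}  (empty — regression defined)
  G \ add = {clear(b), clear(f), holding(c)} \ {clear(b), holding(c)} = {clear(f)}
  ∪ pre   = {clear(f)} ∪ {clear(c), handempty, on(c,b)}
          = {clear(c), clear(f), handempty, on(c,b)}

== RESULT ==
["clear(c)", "clear(f)", "handempty", "on(c,b)"]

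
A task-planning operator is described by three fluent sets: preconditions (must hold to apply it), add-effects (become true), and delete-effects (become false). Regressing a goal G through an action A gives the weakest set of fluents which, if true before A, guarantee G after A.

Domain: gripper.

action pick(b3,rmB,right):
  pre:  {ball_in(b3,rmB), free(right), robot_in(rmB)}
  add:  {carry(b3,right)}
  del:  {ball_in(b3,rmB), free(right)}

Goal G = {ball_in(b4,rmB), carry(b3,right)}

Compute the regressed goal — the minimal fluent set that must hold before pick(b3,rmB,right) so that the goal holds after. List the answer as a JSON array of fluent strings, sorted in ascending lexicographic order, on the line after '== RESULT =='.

Compute (G \ add) ∪ pre:
  G ∩ del = {}  (empty — regression defined)
  G \ add = {ball_in(b4,rmB), carry(b3,right)} \ {carry(b3,right)} = {ball_in(b4,rmB)}
  ∪ pre   = {ball_in(b4,rmB)} ∪ {ball_in(b3,rmB), free(right), robot_in(rmB)}
          = {ball_in(b3,rmB), ball_in(b4,rmB), free(right), robot_in(rmB)}

== RESULT ==
["ball_in(b3,rmB)", "ball_in(b4,rmB)", "free(right)", "robot_in(rmB)"]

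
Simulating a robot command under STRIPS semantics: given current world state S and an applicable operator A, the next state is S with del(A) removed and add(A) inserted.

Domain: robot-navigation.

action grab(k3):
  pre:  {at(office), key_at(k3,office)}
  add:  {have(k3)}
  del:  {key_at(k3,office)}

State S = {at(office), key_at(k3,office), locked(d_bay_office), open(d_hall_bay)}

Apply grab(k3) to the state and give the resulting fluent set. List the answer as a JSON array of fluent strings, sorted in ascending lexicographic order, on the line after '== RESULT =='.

Progress:
  pre ⊆ S: {at(office), key_at(k3,office)} ⊆ S  — applicable
  S \ del = {at(office), locked(d_bay_office), open(d_hall_bay)}
  ∪ add   = {at(office), have(k3), locked(d_bay_office), open(d_hall_bay)}

== RESULT ==
["at(office)", "have(k3)", "locked(d_bay_office)", "open(d_hall_bay)"]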